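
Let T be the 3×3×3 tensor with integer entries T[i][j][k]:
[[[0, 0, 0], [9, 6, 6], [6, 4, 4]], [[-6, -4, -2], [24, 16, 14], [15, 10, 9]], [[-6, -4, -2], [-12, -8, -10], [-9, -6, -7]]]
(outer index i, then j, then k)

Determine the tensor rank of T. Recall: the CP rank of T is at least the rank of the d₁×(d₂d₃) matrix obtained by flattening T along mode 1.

Lower bound: the mode-1 unfolding of T (rows indexed by i, columns by (j,k) = (0,0), (0,1), (0,2), (1,0), (1,1), (1,2), (2,0), (2,1), (2,2)) is [[0, 0, 0, 9, 6, 6, 6, 4, 4], [-6, -4, -2, 24, 16, 14, 15, 10, 9], [-6, -4, -2, -12, -8, -10, -9, -6, -7]].
There the 2×2 minor on rows i ∈ {0, 1}, columns (j,k) ∈ {(0,0), (1,0)} is det [[0, 9], [-6, 24]] = 54 ≠ 0, so this unfolding has rank ≥ 2; CP rank is at least every unfolding rank, so rank(T) ≥ 2. (Unfolding ranks only ever bound the CP rank from below — rank(T) can be strictly larger than all of them — so the matching upper bound has to come from an explicit 2-term decomposition.)
Upper bound — finding two terms. Write S_k = T[:,:,k] for the frontal slices: S₀ = [[0, 9, 6], [-6, 24, 15], [-6, -12, -9]], S₁ = [[0, 6, 4], [-4, 16, 10], [-4, -8, -6]], S₂ = [[0, 6, 4], [-2, 14, 9], [-2, -10, -7]].
If T = a₁ (x) b₁ (x) c₁ + a₂ (x) b₂ (x) c₂ then each S_k = c₁[k]·a₁b₁ᵀ + c₂[k]·a₂b₂ᵀ. S₀ and S₂ are linearly independent, so a₁b₁ᵀ and a₂b₂ᵀ must span the same plane of matrices: they are the rank-1 matrices of the form x·S₀ + y·S₂.
The 2×2 minor of x·S₀ + y·S₂ on rows {0,1}, columns {0,1} is 54·x² + 54·xy + 12·y² = 6·(3·x + 2·y)(3·x + y), vanishing at (x:y) = (2:-3) and (1:-3).
M₁ = 2·S₀ − 3·S₂ = [[0, 0, 0], [-6, 6, 3], [-6, 6, 3]] = (-3)·(0, 1, 1)(2, -2, -1)ᵀ and M₂ = S₀ − 3·S₂ = [[0, -9, -6], [0, -18, -12], [0, 18, 12]] = (-3)·(1, 2, -2)(0, 3, 2)ᵀ, so take a₁ = (0, 1, 1), b₁ = (2, -2, -1), a₂ = (1, 2, -2), b₂ = (0, 3, 2).
Each slice is an integer combination of E₁ = a₁b₁ᵀ and E₂ = a₂b₂ᵀ: S₀ = −3·E₁ + 3·E₂, S₁ = −2·E₁ + 2·E₂, S₂ = −E₁ + 2·E₂; reading off coefficients, c₁ = (-3, -2, -1) and c₂ = (3, 2, 2).
Hence T = (0, 1, 1) (x) (2, -2, -1) (x) (-3, -2, -1) + (1, 2, -2) (x) (0, 3, 2) (x) (3, 2, 2), so rank(T) ≤ 2.
These bounds meet, so rank(T) = 2.

2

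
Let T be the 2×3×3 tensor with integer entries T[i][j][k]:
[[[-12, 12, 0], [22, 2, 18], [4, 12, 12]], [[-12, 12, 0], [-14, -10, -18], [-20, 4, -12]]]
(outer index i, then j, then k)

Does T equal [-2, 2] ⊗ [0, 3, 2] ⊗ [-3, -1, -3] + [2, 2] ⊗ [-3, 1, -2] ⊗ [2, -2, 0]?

Reconstruct entrywise from the claimed factors. For example, T[0,1,0] = 22 and Σₗ aₗ[0]bₗ[1]cₗ[0] = (-2)·(3)·(-3) + (2)·(1)·(2) = 22; checking all 18 entries, every one matches. The claim holds.

Yes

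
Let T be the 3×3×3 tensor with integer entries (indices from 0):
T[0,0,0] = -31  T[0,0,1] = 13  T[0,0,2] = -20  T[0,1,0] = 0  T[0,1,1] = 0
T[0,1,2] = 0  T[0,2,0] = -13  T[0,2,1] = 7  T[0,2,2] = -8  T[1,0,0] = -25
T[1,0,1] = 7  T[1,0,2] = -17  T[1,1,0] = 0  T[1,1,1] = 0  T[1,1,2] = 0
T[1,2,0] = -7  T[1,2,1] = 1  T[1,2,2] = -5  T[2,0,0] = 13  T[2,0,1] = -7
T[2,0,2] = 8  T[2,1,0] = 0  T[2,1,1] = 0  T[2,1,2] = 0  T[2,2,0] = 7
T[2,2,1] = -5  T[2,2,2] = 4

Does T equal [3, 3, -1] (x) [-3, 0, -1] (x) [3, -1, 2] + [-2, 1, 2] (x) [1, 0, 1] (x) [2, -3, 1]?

No

Reconstruct entry (0,0,1) from the claimed factors: Σₗ aₗ[0]bₗ[0]cₗ[1] = (3)·(-3)·(-1) + (-2)·(1)·(-3) = 15, but T[0,0,1] = 13. The claim is false.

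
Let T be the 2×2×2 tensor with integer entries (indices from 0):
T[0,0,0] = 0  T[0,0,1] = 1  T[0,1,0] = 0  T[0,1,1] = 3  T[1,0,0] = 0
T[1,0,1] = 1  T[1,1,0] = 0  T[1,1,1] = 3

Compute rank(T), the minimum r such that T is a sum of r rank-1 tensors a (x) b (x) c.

Lower bound: T ≠ 0 (e.g. T[0,0,1] = 1), so rank(T) ≥ 1.
Upper bound: the mode-1 fibre T[:,0,1] = [1, 1] gives a = [1, 1] (primitive direction); the mode-2 fibre T[0,:,1] = [1, 3] gives b = [1, 3]; then c[k] = T[0,0,k] / (a[0]·b[0]) = [0, 1] / 1 = [0, 1].
Expanding [1, 1] (x) [1, 3] (x) [0, 1] reproduces all 8 entries of T, so T = [1, 1] (x) [1, 3] (x) [0, 1] and rank(T) ≤ 1.
These bounds meet, so rank(T) = 1.

1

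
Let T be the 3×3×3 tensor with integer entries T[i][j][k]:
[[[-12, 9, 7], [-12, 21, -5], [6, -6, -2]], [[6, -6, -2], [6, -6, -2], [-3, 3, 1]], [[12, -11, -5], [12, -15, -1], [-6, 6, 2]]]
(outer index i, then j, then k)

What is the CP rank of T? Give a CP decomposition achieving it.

Lower bound: in the mode-2 unfolding of T (rows indexed by j, columns by (i,k)) the 2×2 minor on rows j ∈ {0, 1}, columns (i,k) ∈ {(0,0), (0,1)} is det [[-12, 9], [-12, 21]] = -144 ≠ 0, so that unfolding has rank ≥ 2 and hence rank(T) ≥ 2 (CP rank is at least every unfolding rank, though it can be larger).
Upper bound: with S_k = T[:,:,k], the two rank-1 terms a₁b₁ᵀ, a₂b₂ᵀ are the rank-1 members of the pencil x·S₀ + y·S₁.
The 2×2 minor of x·S₀ + y·S₁ on rows {0,1}, columns {0,1} is −72·xy + 72·y² = (-72)·(x − y)(y), vanishing at (x:y) = (1:1) and (1:0).
M₁ = S₀ + S₁ = [[-3, 9, 0], [0, 0, 0], [1, -3, 0]] = −[3, 0, -1][1, -3, 0]ᵀ and M₂ = S₀ = [[-12, -12, 6], [6, 6, -3], [12, 12, -6]] = (-3)·[2, -1, -2][2, 2, -1]ᵀ, so take a₁ = [3, 0, -1], b₁ = [1, -3, 0], a₂ = [2, -1, -2], b₂ = [2, 2, -1].
Each slice is an integer combination of E₁ = a₁b₁ᵀ and E₂ = a₂b₂ᵀ: S₀ = −3·E₂, S₁ = −E₁ + 3·E₂, S₂ = E₁ + E₂; reading off coefficients, c₁ = [0, -1, 1] and c₂ = [-3, 3, 1].
Hence T = [3, 0, -1] ⊗ [1, -3, 0] ⊗ [0, -1, 1] + [2, -1, -2] ⊗ [2, 2, -1] ⊗ [-3, 3, 1], so rank(T) ≤ 2.
These bounds meet, so rank(T) = 2.

rank(T) = 2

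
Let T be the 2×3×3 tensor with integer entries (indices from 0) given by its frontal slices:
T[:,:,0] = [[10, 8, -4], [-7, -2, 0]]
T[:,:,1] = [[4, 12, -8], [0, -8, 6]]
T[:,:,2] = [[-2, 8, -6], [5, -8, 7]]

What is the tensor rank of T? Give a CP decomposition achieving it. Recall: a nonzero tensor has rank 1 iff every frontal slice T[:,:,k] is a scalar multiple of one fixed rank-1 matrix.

rank(T) = 3

Lower bound: the mode-2 unfolding of T (rows indexed by j, columns by (i,k) = (0,0), (0,1), (0,2), (1,0), (1,1), (1,2)) is [[10, 4, -2, -7, 0, 5], [8, 12, 8, -2, -8, -8], [-4, -8, -6, 0, 6, 7]].
There the 3×3 minor on rows j ∈ {0, 1, 2}, columns (i,k) ∈ {(0,0), (0,1), (0,2)} is det [[10, 4, -2], [8, 12, 8], [-4, -8, -6]] = 16 ≠ 0, so this unfolding has rank ≥ 3; CP rank is at least every unfolding rank, so rank(T) ≥ 3. (This is only a lower bound: in general the CP rank may exceed every unfolding rank, so we still need to exhibit 3 rank-1 terms summing to T.)
Upper bound: T is a sum of 3 rank-1 terms, T = [1, -1] (x) [1, -1, 1] (x) [4, -4, -8] + [2, -1] (x) [1, -2, 2] (x) [-1, 0, 1] + [2, -1] (x) [2, 2, -1] (x) [2, 2, 1] (one valid choice — decompositions are not unique — normalised so each a, b is primitive with positive first nonzero entry; check it by expanding all entries), so rank(T) ≤ 3.
These bounds meet, so rank(T) = 3.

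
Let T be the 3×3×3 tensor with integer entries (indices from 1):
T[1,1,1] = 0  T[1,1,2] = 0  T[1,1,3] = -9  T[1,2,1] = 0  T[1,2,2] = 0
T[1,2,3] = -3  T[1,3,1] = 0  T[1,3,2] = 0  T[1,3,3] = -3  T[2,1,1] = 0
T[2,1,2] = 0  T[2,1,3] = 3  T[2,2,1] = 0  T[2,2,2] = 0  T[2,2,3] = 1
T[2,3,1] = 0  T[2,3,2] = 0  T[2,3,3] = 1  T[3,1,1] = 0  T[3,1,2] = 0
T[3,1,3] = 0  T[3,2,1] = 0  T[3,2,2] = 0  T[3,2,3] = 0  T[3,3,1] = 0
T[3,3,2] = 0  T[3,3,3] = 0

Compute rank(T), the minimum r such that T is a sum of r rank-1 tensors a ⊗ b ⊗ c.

Lower bound: T ≠ 0 (e.g. T[1,1,3] = -9), so rank(T) ≥ 1.
Upper bound: if T = a ⊗ b ⊗ c then every fibre of T is a multiple of the corresponding factor, so read the factors off the fibres through the nonzero entry T[1,1,3] = -9.
The mode-1 fibre T[:,1,3] = [-9, 3, 0] gives a = (3, -1, 0) (primitive direction); the mode-2 fibre T[1,:,3] = [-9, -3, -3] gives b = (3, 1, 1); then c[k] = T[1,1,k] / (a[1]·b[1]) = [0, 0, -9] / 9 = (0, 0, -1).
Expanding (3, -1, 0) ⊗ (3, 1, 1) ⊗ (0, 0, -1) reproduces all 27 entries of T, so T = (3, -1, 0) ⊗ (3, 1, 1) ⊗ (0, 0, -1) and rank(T) ≤ 1.
These bounds meet, so rank(T) = 1.
Check entry T[2,2,3] = 1: (-1)·(1)·(-1) = 1.

1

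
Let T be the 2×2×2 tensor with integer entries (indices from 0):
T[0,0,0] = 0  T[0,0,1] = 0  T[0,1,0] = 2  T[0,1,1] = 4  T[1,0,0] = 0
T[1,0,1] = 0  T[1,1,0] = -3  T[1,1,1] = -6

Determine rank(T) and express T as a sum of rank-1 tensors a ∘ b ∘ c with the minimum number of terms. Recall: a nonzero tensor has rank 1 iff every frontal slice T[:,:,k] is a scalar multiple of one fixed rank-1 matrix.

rank(T) = 1

Lower bound: T ≠ 0 (e.g. T[0,1,0] = 2), so rank(T) ≥ 1.
Upper bound: if T = a ∘ b ∘ c then every fibre of T is a multiple of the corresponding factor, so read the factors off the fibres through the nonzero entry T[0,1,0] = 2.
The mode-1 fibre T[:,1,0] = [2, -3] gives a = (2, -3) (primitive direction); the mode-2 fibre T[0,:,0] = [0, 2] gives b = (0, 1); then c[k] = T[0,1,k] / (a[0]·b[1]) = [2, 4] / 2 = (1, 2).
Expanding (2, -3) ∘ (0, 1) ∘ (1, 2) reproduces all 8 entries of T, so T = (2, -3) ∘ (0, 1) ∘ (1, 2) and rank(T) ≤ 1.
These bounds meet, so rank(T) = 1.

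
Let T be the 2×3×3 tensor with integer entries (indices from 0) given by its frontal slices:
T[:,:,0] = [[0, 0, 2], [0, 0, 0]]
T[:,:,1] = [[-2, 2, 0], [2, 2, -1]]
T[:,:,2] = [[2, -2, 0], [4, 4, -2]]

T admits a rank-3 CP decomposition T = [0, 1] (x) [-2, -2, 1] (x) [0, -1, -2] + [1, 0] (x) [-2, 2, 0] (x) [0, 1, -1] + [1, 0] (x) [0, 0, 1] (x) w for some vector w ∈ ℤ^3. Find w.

Subtract the known terms from T to get the rank-1 residual R = [1, 0] (x) [0, 0, 1] (x) w, so R[i,j,k] = a[i]·b[j]·w[k]. Pick indices with nonzero a[0]·b[2] = (1)·(1) = 1. Only the fibre through (0,2,·) is needed: R[0,2,:] = T[0,2,:] − Σₗ aₗ[0]bₗ[2]cₗ = [2, 0, 0] − (0)·(1)·[0, -1, -2] − (1)·(0)·[0, 1, -1] = [2, 0, 0]. Then w[k] = R[0,2,k] / 1 for each k, giving w = [2, 0, 0] / 1 = [2, 0, 0].

w = [2, 0, 0]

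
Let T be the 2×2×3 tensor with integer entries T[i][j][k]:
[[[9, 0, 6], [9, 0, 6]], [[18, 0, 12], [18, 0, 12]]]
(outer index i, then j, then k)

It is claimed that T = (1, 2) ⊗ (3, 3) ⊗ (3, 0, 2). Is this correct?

Yes

Reconstruct entrywise from the claimed factors. For example, T[1,1,0] = 18 and Σₗ aₗ[1]bₗ[1]cₗ[0] = (2)·(3)·(3) = 18; checking all 12 entries, every one matches. The claim holds.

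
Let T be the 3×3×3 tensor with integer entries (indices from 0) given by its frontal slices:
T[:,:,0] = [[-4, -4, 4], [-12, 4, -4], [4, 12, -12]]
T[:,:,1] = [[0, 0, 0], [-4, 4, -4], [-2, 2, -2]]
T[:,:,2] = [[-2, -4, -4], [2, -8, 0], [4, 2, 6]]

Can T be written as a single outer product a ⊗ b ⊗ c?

The mode-3 unfolding of T (rows indexed by k, columns by (i,j) = (0,0), (0,1), (0,2), (1,0), (1,1), (1,2), (2,0), (2,1), (2,2)) is [[-4, -4, 4, -12, 4, -4, 4, 12, -12], [0, 0, 0, -4, 4, -4, -2, 2, -2], [-2, -4, -4, 2, -8, 0, 4, 2, 6]].
There the 3×3 minor on rows k ∈ {0, 1, 2}, columns (i,j) ∈ {(0,0), (0,1), (1,0)} is det [[-4, -4, -12], [0, 0, -4], [-2, -4, 2]] = 32 ≠ 0, so this unfolding has rank ≥ 3; CP rank is at least every unfolding rank, so rank(T) ≥ 3.
In particular rank(T) ≥ 3 > 1, so T is not rank-1.

No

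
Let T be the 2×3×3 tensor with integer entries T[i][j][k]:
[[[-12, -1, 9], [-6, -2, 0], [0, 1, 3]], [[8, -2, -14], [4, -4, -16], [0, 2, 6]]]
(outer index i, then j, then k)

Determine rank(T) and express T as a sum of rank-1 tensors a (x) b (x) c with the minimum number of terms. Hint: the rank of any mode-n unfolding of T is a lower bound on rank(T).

rank(T) = 2

Lower bound: the mode-3 unfolding of T (rows indexed by k, columns by (i,j) = (0,0), (0,1), (0,2), (1,0), (1,1), (1,2)) is [[-12, -6, 0, 8, 4, 0], [-1, -2, 1, -2, -4, 2], [9, 0, 3, -14, -16, 6]].
There the 2×2 minor on rows k ∈ {0, 1}, columns (i,j) ∈ {(0,0), (0,1)} is det [[-12, -6], [-1, -2]] = 18 ≠ 0, so this unfolding has rank ≥ 2; CP rank is at least every unfolding rank, so rank(T) ≥ 2. (Unfolding ranks only ever bound the CP rank from below — rank(T) can be strictly larger than all of them — so the matching upper bound has to come from an explicit 2-term decomposition.)
Upper bound — finding two terms. Write S_k = T[:,:,k] for the frontal slices: S₀ = [[-12, -6, 0], [8, 4, 0]], S₁ = [[-1, -2, 1], [-2, -4, 2]], S₂ = [[9, 0, 3], [-14, -16, 6]].
If T = a₁ (x) b₁ (x) c₁ + a₂ (x) b₂ (x) c₂ then each S_k = c₁[k]·a₁b₁ᵀ + c₂[k]·a₂b₂ᵀ. S₀ and S₁ are linearly independent, so a₁b₁ᵀ and a₂b₂ᵀ must span the same plane of matrices: they are the rank-1 matrices of the form x·S₀ + y·S₁.
The 2×2 minor of x·S₀ + y·S₁ on rows {0,1}, columns {0,1} is 48·xy = 48·(y)(x), vanishing at (x:y) = (1:0) and (0:1).
M₁ = S₀ = [[-12, -6, 0], [8, 4, 0]] = (-2)·(3, -2)(2, 1, 0)ᵀ and M₂ = S₁ = [[-1, -2, 1], [-2, -4, 2]] = −(1, 2)(1, 2, -1)ᵀ, so take a₁ = (3, -2), b₁ = (2, 1, 0), a₂ = (1, 2), b₂ = (1, 2, -1).
Each slice is an integer combination of E₁ = a₁b₁ᵀ and E₂ = a₂b₂ᵀ: S₀ = −2·E₁, S₁ = −E₂, S₂ = 2·E₁ − 3·E₂; reading off coefficients, c₁ = (-2, 0, 2) and c₂ = (0, -1, -3).
Hence T = (3, -2) (x) (2, 1, 0) (x) (-2, 0, 2) + (1, 2) (x) (1, 2, -1) (x) (0, -1, -3), so rank(T) ≤ 2.
These bounds meet, so rank(T) = 2.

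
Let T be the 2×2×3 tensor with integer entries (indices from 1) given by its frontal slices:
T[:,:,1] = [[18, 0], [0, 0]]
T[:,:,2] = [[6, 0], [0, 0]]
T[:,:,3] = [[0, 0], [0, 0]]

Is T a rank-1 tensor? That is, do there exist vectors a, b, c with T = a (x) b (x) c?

If T = a (x) b (x) c then every fibre of T is a multiple of the corresponding factor, so read the factors off the fibres through the nonzero entry T[1,1,1] = 18.
The mode-1 fibre T[:,1,1] = [18, 0] gives a = [1, 0] (primitive direction); the mode-2 fibre T[1,:,1] = [18, 0] gives b = [1, 0]; then c[k] = T[1,1,k] / (a[1]·b[1]) = [18, 6, 0] / 1 = [18, 6, 0].
Expanding [1, 0] (x) [1, 0] (x) [18, 6, 0] reproduces all 12 entries of T, so T = [1, 0] (x) [1, 0] (x) [18, 6, 0] and rank(T) ≤ 1.
Equivalently every frontal slice T[:,:,k] is c[k] times the rank-1 matrix [1, 0] (x) [1, 0]. So T has rank 1 (it is nonzero).

Yes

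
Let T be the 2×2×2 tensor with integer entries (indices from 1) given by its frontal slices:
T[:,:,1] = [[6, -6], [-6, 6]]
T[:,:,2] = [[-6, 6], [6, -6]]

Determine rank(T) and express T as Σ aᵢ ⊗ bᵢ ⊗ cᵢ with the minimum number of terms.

Lower bound: T ≠ 0 (e.g. T[1,1,1] = 6), so rank(T) ≥ 1.
Upper bound: if T = a ⊗ b ⊗ c then every fibre of T is a multiple of the corresponding factor, so read the factors off the fibres through the nonzero entry T[1,1,1] = 6.
The mode-1 fibre T[:,1,1] = [6, -6] gives a = (1, -1) (primitive direction); the mode-2 fibre T[1,:,1] = [6, -6] gives b = (1, -1); then c[k] = T[1,1,k] / (a[1]·b[1]) = [6, -6] / 1 = (6, -6).
Expanding (1, -1) ⊗ (1, -1) ⊗ (6, -6) reproduces all 8 entries of T, so T = (1, -1) ⊗ (1, -1) ⊗ (6, -6) and rank(T) ≤ 1.
These bounds meet, so rank(T) = 1.

rank(T) = 1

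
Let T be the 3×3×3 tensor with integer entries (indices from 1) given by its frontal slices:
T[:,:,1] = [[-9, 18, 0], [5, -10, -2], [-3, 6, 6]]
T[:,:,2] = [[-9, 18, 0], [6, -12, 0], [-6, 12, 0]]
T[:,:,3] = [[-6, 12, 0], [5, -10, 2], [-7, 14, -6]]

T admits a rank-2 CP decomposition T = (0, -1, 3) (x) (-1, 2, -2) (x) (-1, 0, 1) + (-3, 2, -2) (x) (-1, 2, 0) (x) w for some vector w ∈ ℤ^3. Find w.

Subtract the known terms from T to get the rank-1 residual R = (-3, 2, -2) (x) (-1, 2, 0) (x) w, so R[i,j,k] = a[i]·b[j]·w[k]. Pick indices with nonzero a[1]·b[1] = (-3)·(-1) = 3. Only the fibre through (1,1,·) is needed: R[1,1,:] = T[1,1,:] − Σₗ aₗ[1]bₗ[1]cₗ = [-9, -9, -6] − (0)·(-1)·(-1, 0, 1) = [-9, -9, -6]. Then w[k] = R[1,1,k] / 3 for each k, giving w = [-9, -9, -6] / 3 = (-3, -3, -2).

w = (-3, -3, -2)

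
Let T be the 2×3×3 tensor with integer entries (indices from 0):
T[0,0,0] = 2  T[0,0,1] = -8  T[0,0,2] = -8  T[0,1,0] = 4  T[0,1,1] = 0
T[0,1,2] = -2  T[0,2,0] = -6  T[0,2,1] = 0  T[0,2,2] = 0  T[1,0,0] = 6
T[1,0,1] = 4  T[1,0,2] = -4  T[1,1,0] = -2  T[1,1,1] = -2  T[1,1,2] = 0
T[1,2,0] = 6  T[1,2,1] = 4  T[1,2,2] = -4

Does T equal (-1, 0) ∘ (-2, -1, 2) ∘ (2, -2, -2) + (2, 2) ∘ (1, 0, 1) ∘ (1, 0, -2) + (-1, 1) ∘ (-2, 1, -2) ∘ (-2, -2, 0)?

Yes

Reconstruct entrywise from the claimed factors. For example, T[0,0,0] = 2 and Σₗ aₗ[0]bₗ[0]cₗ[0] = (-1)·(-2)·(2) + (2)·(1)·(1) + (-1)·(-2)·(-2) = 2; checking all 18 entries, every one matches. The claim holds.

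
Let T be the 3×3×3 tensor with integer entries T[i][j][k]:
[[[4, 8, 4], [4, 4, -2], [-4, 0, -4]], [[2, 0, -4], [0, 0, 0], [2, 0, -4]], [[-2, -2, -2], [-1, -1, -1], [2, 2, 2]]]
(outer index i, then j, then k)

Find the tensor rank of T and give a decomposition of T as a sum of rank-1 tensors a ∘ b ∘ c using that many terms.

rank(T) = 3

Lower bound: the mode-1 unfolding of T (rows indexed by i, columns by (j,k) = (0,0), (0,1), (0,2), (1,0), (1,1), (1,2), (2,0), (2,1), (2,2)) is [[4, 8, 4, 4, 4, -2, -4, 0, -4], [2, 0, -4, 0, 0, 0, 2, 0, -4], [-2, -2, -2, -1, -1, -1, 2, 2, 2]].
There the 3×3 minor on rows i ∈ {0, 1, 2}, columns (j,k) ∈ {(0,0), (0,1), (0,2)} is det [[4, 8, 4], [2, 0, -4], [-2, -2, -2]] = 48 ≠ 0, so this unfolding has rank ≥ 3; CP rank is at least every unfolding rank, so rank(T) ≥ 3. (Unfolding ranks only ever bound the CP rank from below — rank(T) can be strictly larger than all of them — so the matching upper bound has to come from an explicit 3-term decomposition.)
Upper bound: T is a sum of 3 rank-1 terms, T = [1, 0, 0] ∘ [2, 1, 2] ∘ [2, 2, -4] + [2, -1, 0] ∘ [1, 0, 1] ∘ [-2, 0, 4] + [2, 0, -1] ∘ [2, 1, -2] ∘ [1, 1, 1] (written with every a and b primitive with positive leading entry and the scale carried by c; CP decompositions are not unique, and this one is verified by expanding entrywise), so rank(T) ≤ 3.
These bounds meet, so rank(T) = 3.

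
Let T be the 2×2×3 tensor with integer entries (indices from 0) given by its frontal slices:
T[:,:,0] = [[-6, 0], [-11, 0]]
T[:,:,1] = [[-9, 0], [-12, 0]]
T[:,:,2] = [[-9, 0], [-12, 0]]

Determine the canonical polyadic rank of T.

2

Lower bound: the mode-1 unfolding of T (rows indexed by i, columns by (j,k) = (0,0), (0,1), (0,2), (1,0), (1,1), (1,2)) is [[-6, -9, -9, 0, 0, 0], [-11, -12, -12, 0, 0, 0]].
There the 2×2 minor on rows i ∈ {0, 1}, columns (j,k) ∈ {(0,0), (0,1)} is det [[-6, -9], [-11, -12]] = -27 ≠ 0, so this unfolding has rank ≥ 2; CP rank is at least every unfolding rank, so rank(T) ≥ 2. (Unfolding ranks only ever bound the CP rank from below — rank(T) can be strictly larger than all of them — so the matching upper bound has to come from an explicit 2-term decomposition.)
Upper bound — finding two terms. Every mode-2 slice of T is a multiple of one matrix: T[:,j,:] = b[j]·M with b = (1, 0) and M = [[-6, -9, -9], [-11, -12, -12]] (rows indexed by i, columns by k). So it suffices to write M as a sum of two rank-1 matrices.
Splitting M by its rows (i = 0, 1), M = (1, 0)(-6, -9, -9)ᵀ + (0, 1)(-11, -12, -12)ᵀ.
Hence T = (1, 0) (x) (1, 0) (x) (-6, -9, -9) + (0, 1) (x) (1, 0) (x) (-11, -12, -12), so rank(T) ≤ 2.
These bounds meet, so rank(T) = 2.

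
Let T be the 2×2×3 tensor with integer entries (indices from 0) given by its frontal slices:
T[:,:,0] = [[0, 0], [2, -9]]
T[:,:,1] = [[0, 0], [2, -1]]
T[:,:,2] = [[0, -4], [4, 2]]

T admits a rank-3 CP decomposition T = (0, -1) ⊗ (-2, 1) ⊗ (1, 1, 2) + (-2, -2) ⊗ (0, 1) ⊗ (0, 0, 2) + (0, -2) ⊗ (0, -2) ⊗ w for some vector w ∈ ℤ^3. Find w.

Subtract the known terms from T to get the rank-1 residual R = (0, -2) ⊗ (0, -2) ⊗ w, so R[i,j,k] = a[i]·b[j]·w[k]. Pick indices with nonzero a[1]·b[1] = (-2)·(-2) = 4. Only the fibre through (1,1,·) is needed: R[1,1,:] = T[1,1,:] − Σₗ aₗ[1]bₗ[1]cₗ = [-9, -1, 2] − (-1)·(1)·(1, 1, 2) − (-2)·(1)·(0, 0, 2) = [-8, 0, 8]. Then w[k] = R[1,1,k] / 4 for each k, giving w = [-8, 0, 8] / 4 = (-2, 0, 2).

w = (-2, 0, 2)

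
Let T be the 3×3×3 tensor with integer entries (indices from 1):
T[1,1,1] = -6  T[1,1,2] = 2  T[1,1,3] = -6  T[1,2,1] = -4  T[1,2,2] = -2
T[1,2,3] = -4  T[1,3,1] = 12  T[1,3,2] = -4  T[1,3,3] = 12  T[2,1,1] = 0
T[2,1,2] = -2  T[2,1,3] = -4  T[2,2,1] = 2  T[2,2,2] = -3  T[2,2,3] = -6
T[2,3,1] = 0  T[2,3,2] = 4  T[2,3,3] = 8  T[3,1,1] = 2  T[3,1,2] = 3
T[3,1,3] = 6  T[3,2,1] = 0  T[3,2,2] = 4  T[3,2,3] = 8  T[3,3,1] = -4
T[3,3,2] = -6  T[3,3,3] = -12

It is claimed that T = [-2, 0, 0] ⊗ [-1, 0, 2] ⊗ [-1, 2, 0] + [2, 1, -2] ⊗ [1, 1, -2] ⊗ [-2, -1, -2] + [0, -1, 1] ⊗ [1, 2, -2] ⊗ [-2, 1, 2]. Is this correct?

Reconstruct entry (1,1,3) from the claimed factors: Σₗ aₗ[1]bₗ[1]cₗ[3] = (-2)·(-1)·(0) + (2)·(1)·(-2) + (0)·(1)·(2) = -4, but T[1,1,3] = -6. The claim is false.

No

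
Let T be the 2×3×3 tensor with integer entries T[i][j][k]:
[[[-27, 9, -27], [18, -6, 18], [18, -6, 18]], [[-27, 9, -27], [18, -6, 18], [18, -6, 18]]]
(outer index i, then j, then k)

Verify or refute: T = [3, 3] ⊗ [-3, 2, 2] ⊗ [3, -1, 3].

Yes

Reconstruct entrywise from the claimed factors. For example, T[1,2,0] = 18 and Σₗ aₗ[1]bₗ[2]cₗ[0] = (3)·(2)·(3) = 18; checking all 18 entries, every one matches. The claim holds.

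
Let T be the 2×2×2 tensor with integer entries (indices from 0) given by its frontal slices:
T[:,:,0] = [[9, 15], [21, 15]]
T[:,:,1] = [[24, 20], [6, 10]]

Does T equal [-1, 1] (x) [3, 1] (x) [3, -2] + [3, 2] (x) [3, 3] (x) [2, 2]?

Yes

Reconstruct entrywise from the claimed factors. For example, T[1,1,1] = 10 and Σₗ aₗ[1]bₗ[1]cₗ[1] = (1)·(1)·(-2) + (2)·(3)·(2) = 10; checking all 8 entries, every one matches. The claim holds.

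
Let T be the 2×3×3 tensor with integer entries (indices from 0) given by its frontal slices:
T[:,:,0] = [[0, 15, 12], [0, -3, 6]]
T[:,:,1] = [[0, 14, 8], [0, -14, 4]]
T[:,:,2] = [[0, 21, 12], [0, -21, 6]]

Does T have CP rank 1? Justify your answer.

No

The mode-2 unfolding of T (rows indexed by j, columns by (i,k) = (0,0), (0,1), (0,2), (1,0), (1,1), (1,2)) is [[0, 0, 0, 0, 0, 0], [15, 14, 21, -3, -14, -21], [12, 8, 12, 6, 4, 6]].
There the 2×2 minor on rows j ∈ {1, 2}, columns (i,k) ∈ {(0,0), (0,1)} is det [[15, 14], [12, 8]] = -48 ≠ 0, so this unfolding has rank ≥ 2; CP rank is at least every unfolding rank, so rank(T) ≥ 2.
In particular rank(T) ≥ 2 > 1, so T is not rank-1.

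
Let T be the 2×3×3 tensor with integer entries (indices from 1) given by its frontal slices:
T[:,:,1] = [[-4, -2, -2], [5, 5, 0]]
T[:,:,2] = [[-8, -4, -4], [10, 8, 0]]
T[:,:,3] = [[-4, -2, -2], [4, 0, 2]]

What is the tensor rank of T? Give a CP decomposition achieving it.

Lower bound: the mode-3 unfolding of T (rows indexed by k, columns by (i,j) = (1,1), (1,2), (1,3), (2,1), (2,2), (2,3)) is [[-4, -2, -2, 5, 5, 0], [-8, -4, -4, 10, 8, 0], [-4, -2, -2, 4, 0, 2]].
There the 3×3 minor on rows k ∈ {1, 2, 3}, columns (i,j) ∈ {(1,1), (2,1), (2,2)} is det [[-4, 5, 5], [-8, 10, 8], [-4, 4, 0]] = 8 ≠ 0, so this unfolding has rank ≥ 3; CP rank is at least every unfolding rank, so rank(T) ≥ 3. (Unfolding ranks only ever bound the CP rank from below — rank(T) can be strictly larger than all of them — so the matching upper bound has to come from an explicit 3-term decomposition.)
Upper bound: T is a sum of 3 rank-1 terms, T = (0, 1) ⊗ (0, 1, 0) ⊗ (2, 2, -2) + (0, 1) ⊗ (1, 1, -2) ⊗ (1, 2, 0) + (1, -1) ⊗ (2, 1, 1) ⊗ (-2, -4, -2) (written with every a and b primitive with positive leading entry and the scale carried by c; CP decompositions are not unique, and this one is verified by expanding entrywise), so rank(T) ≤ 3.
These bounds meet, so rank(T) = 3.

rank(T) = 3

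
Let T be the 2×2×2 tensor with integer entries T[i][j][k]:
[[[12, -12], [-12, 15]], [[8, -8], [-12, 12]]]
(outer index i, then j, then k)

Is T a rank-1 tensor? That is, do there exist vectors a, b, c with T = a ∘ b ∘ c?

The mode-1 unfolding of T (rows indexed by i, columns by (j,k) = (0,0), (0,1), (1,0), (1,1)) is [[12, -12, -12, 15], [8, -8, -12, 12]].
There the 2×2 minor on rows i ∈ {0, 1}, columns (j,k) ∈ {(0,0), (1,0)} is det [[12, -12], [8, -12]] = -48 ≠ 0, so this unfolding has rank ≥ 2; CP rank is at least every unfolding rank, so rank(T) ≥ 2.
In particular rank(T) ≥ 2 > 1, so T is not rank-1.

No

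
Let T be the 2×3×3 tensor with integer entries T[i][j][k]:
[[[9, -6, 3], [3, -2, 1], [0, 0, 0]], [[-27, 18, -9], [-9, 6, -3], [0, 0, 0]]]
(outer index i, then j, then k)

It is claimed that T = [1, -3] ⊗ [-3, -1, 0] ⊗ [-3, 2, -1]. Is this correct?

Yes

Reconstruct entrywise from the claimed factors. For example, T[1,0,2] = -9 and Σₗ aₗ[1]bₗ[0]cₗ[2] = (-3)·(-3)·(-1) = -9; checking all 18 entries, every one matches. The claim holds.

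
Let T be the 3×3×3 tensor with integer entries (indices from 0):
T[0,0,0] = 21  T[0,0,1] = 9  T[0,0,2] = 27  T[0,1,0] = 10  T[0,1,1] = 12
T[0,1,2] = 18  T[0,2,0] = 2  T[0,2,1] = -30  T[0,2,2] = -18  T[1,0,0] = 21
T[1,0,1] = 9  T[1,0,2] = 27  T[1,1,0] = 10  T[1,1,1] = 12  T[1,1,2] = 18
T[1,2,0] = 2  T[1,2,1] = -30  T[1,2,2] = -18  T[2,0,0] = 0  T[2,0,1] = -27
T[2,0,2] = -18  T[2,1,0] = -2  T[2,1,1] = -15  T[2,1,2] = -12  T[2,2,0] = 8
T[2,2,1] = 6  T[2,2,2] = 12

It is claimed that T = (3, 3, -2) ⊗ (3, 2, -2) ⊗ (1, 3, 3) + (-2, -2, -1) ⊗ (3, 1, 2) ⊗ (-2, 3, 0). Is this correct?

Reconstruct entrywise from the claimed factors. For example, T[0,0,1] = 9 and Σₗ aₗ[0]bₗ[0]cₗ[1] = (3)·(3)·(3) + (-2)·(3)·(3) = 9; checking all 27 entries, every one matches. The claim holds.

Yes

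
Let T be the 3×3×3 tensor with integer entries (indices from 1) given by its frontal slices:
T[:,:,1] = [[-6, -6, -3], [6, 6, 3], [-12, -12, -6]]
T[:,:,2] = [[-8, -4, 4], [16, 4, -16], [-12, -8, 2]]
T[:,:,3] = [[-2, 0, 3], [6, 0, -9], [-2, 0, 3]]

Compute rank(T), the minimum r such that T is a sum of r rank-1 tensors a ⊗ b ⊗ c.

2

Lower bound: the mode-2 unfolding of T (rows indexed by j, columns by (i,k) = (1,1), (1,2), (1,3), (2,1), (2,2), (2,3), (3,1), (3,2), (3,3)) is [[-6, -8, -2, 6, 16, 6, -12, -12, -2], [-6, -4, 0, 6, 4, 0, -12, -8, 0], [-3, 4, 3, 3, -16, -9, -6, 2, 3]].
There the 2×2 minor on rows j ∈ {1, 2}, columns (i,k) ∈ {(1,1), (1,2)} is det [[-6, -8], [-6, -4]] = -24 ≠ 0, so this unfolding has rank ≥ 2; CP rank is at least every unfolding rank, so rank(T) ≥ 2. (Flattening ranks never certify an upper bound on CP rank; for that we must actually write T with 2 rank-1 terms.)
Upper bound — finding two terms. Write S_k = T[:,:,k] for the frontal slices: S₁ = [[-6, -6, -3], [6, 6, 3], [-12, -12, -6]], S₂ = [[-8, -4, 4], [16, 4, -16], [-12, -8, 2]], S₃ = [[-2, 0, 3], [6, 0, -9], [-2, 0, 3]].
If T = a₁ ⊗ b₁ ⊗ c₁ + a₂ ⊗ b₂ ⊗ c₂ then each S_k = c₁[k]·a₁b₁ᵀ + c₂[k]·a₂b₂ᵀ. S₁ and S₂ are linearly independent, so a₁b₁ᵀ and a₂b₂ᵀ must span the same plane of matrices: they are the rank-1 matrices of the form x·S₁ + y·S₂.
The 2×2 minor of x·S₁ + y·S₂ on rows {1,2}, columns {1,2} is 48·xy + 32·y² = 16·(3·x + 2·y)(y), vanishing at (x:y) = (2:-3) and (1:0).
M₁ = 2·S₁ − 3·S₂ = [[12, 0, -18], [-36, 0, 54], [12, 0, -18]] = 6·[1, -3, 1][2, 0, -3]ᵀ and M₂ = S₁ = [[-6, -6, -3], [6, 6, 3], [-12, -12, -6]] = (-3)·[1, -1, 2][2, 2, 1]ᵀ, so take a₁ = [1, -3, 1], b₁ = [2, 0, -3], a₂ = [1, -1, 2], b₂ = [2, 2, 1].
Each slice is an integer combination of E₁ = a₁b₁ᵀ and E₂ = a₂b₂ᵀ: S₁ = −3·E₂, S₂ = −2·E₁ − 2·E₂, S₃ = −E₁; reading off coefficients, c₁ = [0, -2, -1] and c₂ = [-3, -2, 0].
Hence T = [1, -3, 1] ⊗ [2, 0, -3] ⊗ [0, -2, -1] + [1, -1, 2] ⊗ [2, 2, 1] ⊗ [-3, -2, 0], so rank(T) ≤ 2.
These bounds meet, so rank(T) = 2.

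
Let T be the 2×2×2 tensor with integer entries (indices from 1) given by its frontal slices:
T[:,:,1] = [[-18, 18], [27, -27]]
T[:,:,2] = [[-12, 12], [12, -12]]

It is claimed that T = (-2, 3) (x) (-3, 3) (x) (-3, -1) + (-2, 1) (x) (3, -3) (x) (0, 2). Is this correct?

Reconstruct entry (1,1,2) from the claimed factors: Σₗ aₗ[1]bₗ[1]cₗ[2] = (-2)·(-3)·(-1) + (-2)·(3)·(2) = -18, but T[1,1,2] = -12. The claim is false.

No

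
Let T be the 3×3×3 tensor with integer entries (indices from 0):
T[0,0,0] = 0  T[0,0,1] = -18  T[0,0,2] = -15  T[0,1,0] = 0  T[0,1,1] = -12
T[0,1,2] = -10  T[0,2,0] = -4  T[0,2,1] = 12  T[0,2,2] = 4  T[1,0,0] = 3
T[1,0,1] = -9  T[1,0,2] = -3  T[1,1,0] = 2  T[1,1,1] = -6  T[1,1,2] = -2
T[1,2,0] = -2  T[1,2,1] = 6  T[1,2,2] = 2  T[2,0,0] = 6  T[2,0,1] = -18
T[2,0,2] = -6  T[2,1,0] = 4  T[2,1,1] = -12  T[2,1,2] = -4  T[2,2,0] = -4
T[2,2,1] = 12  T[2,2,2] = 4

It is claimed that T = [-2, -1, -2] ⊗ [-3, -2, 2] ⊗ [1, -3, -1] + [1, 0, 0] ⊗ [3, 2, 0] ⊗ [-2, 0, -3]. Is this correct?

Yes

Reconstruct entrywise from the claimed factors. For example, T[1,1,2] = -2 and Σₗ aₗ[1]bₗ[1]cₗ[2] = (-1)·(-2)·(-1) + (0)·(2)·(-3) = -2; checking all 27 entries, every one matches. The claim holds.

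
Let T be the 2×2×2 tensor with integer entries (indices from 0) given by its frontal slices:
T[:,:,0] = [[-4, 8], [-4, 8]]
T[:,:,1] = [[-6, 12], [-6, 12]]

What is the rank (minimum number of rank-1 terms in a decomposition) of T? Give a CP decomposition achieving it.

rank(T) = 1

Lower bound: T ≠ 0 (e.g. T[0,0,0] = -4), so rank(T) ≥ 1.
Upper bound: the mode-1 fibre T[:,0,0] = [-4, -4] gives a = [1, 1] (primitive direction); the mode-2 fibre T[0,:,0] = [-4, 8] gives b = [1, -2]; then c[k] = T[0,0,k] / (a[0]·b[0]) = [-4, -6] / 1 = [-4, -6].
Expanding [1, 1] ⊗ [1, -2] ⊗ [-4, -6] reproduces all 8 entries of T, so T = [1, 1] ⊗ [1, -2] ⊗ [-4, -6] and rank(T) ≤ 1.
These bounds meet, so rank(T) = 1.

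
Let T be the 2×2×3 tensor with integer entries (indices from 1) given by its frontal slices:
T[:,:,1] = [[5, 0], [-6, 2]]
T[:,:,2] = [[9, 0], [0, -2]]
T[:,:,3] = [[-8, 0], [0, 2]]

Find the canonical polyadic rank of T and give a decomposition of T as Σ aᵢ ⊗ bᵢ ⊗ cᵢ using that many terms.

Lower bound: the mode-3 unfolding of T (rows indexed by k, columns by (i,j) = (1,1), (1,2), (2,1), (2,2)) is [[5, 0, -6, 2], [9, 0, 0, -2], [-8, 0, 0, 2]].
There the 3×3 minor on rows k ∈ {1, 2, 3}, columns (i,j) ∈ {(1,1), (2,1), (2,2)} is det [[5, -6, 2], [9, 0, -2], [-8, 0, 2]] = 12 ≠ 0, so this unfolding has rank ≥ 3; CP rank is at least every unfolding rank, so rank(T) ≥ 3. (This is only a lower bound: in general the CP rank may exceed every unfolding rank, so we still need to exhibit 3 rank-1 terms summing to T.)
Upper bound: T is a sum of 3 rank-1 terms, T = [0, 1] ⊗ [2, -1] ⊗ [-2, 2, -2] + [1, 0] ⊗ [1, 0] ⊗ [1, 1, 0] + [2, -1] ⊗ [1, 0] ⊗ [2, 4, -4] (one valid choice — decompositions are not unique — normalised so each a, b is primitive with positive first nonzero entry; check it by expanding all entries), so rank(T) ≤ 3.
These bounds meet, so rank(T) = 3.
Check entry T[2,1,2] = 0: (1)·(2)·(2) + (0)·(1)·(1) + (-1)·(1)·(4) = 0.

rank(T) = 3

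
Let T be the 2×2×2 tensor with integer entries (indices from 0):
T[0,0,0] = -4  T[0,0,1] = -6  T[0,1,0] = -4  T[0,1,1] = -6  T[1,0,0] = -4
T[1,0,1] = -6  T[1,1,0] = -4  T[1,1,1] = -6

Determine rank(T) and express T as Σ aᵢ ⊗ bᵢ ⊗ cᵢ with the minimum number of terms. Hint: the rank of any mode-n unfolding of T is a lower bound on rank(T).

Lower bound: T ≠ 0 (e.g. T[0,0,0] = -4), so rank(T) ≥ 1.
Upper bound: the mode-1 fibre T[:,0,0] = [-4, -4] gives a = (1, 1) (primitive direction); the mode-2 fibre T[0,:,0] = [-4, -4] gives b = (1, 1); then c[k] = T[0,0,k] / (a[0]·b[0]) = [-4, -6] / 1 = (-4, -6).
Expanding (1, 1) ⊗ (1, 1) ⊗ (-4, -6) reproduces all 8 entries of T, so T = (1, 1) ⊗ (1, 1) ⊗ (-4, -6) and rank(T) ≤ 1.
These bounds meet, so rank(T) = 1.

rank(T) = 1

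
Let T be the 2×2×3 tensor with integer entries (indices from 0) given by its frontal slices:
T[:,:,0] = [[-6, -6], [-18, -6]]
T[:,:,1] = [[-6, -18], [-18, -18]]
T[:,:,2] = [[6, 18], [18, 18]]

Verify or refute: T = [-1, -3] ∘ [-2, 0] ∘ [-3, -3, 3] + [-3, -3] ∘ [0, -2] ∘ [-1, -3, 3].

Reconstruct entrywise from the claimed factors. For example, T[0,1,1] = -18 and Σₗ aₗ[0]bₗ[1]cₗ[1] = (-1)·(0)·(-3) + (-3)·(-2)·(-3) = -18; checking all 12 entries, every one matches. The claim holds.

Yes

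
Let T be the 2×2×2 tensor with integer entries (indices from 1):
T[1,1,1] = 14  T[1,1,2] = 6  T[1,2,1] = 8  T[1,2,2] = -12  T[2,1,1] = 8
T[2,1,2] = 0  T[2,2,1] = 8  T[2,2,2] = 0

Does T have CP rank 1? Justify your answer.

The mode-3 unfolding of T (rows indexed by k, columns by (i,j) = (1,1), (1,2), (2,1), (2,2)) is [[14, 8, 8, 8], [6, -12, 0, 0]].
There the 2×2 minor on rows k ∈ {1, 2}, columns (i,j) ∈ {(1,1), (1,2)} is det [[14, 8], [6, -12]] = -216 ≠ 0, so this unfolding has rank ≥ 2; CP rank is at least every unfolding rank, so rank(T) ≥ 2.
In particular rank(T) ≥ 2 > 1, so T is not rank-1.

No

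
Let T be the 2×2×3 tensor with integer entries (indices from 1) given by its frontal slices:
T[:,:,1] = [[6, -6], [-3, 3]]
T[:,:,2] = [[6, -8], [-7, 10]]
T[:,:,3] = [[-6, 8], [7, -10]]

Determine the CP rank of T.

Lower bound: in the mode-3 unfolding of T (rows indexed by k, columns by (i,j)) the 2×2 minor on rows k ∈ {1, 2}, columns (i,j) ∈ {(1,1), (1,2)} is det [[6, -6], [6, -8]] = -12 ≠ 0, so that unfolding has rank ≥ 2 and hence rank(T) ≥ 2 (CP rank is at least every unfolding rank, though it can be larger).
Upper bound: with S_k = T[:,:,k], the two rank-1 terms a₁b₁ᵀ, a₂b₂ᵀ are the rank-1 members of the pencil x·S₁ + y·S₂.
det(x·S₁ + y·S₂) is 12·xy + 4·y² = 4·(y)(3·x + y), vanishing at (x:y) = (1:0) and (1:-3).
M₁ = S₁ = [[6, -6], [-3, 3]] = 3·(2, -1)(1, -1)ᵀ and M₂ = S₁ − 3·S₂ = [[-12, 18], [18, -27]] = (-3)·(2, -3)(2, -3)ᵀ, so take a₁ = (2, -1), b₁ = (1, -1), a₂ = (2, -3), b₂ = (2, -3).
Each slice is an integer combination of E₁ = a₁b₁ᵀ and E₂ = a₂b₂ᵀ: S₁ = 3·E₁, S₂ = E₁ + E₂, S₃ = −E₁ − E₂; reading off coefficients, c₁ = (3, 1, -1) and c₂ = (0, 1, -1).
Hence T = (2, -1) ∘ (1, -1) ∘ (3, 1, -1) + (2, -3) ∘ (2, -3) ∘ (0, 1, -1), so rank(T) ≤ 2.
These bounds meet, so rank(T) = 2.

2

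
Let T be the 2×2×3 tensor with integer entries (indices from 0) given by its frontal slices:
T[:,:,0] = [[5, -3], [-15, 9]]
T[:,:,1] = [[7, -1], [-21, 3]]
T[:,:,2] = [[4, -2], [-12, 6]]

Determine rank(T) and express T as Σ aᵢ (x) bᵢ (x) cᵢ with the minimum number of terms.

rank(T) = 2

Lower bound: in the mode-3 unfolding of T (rows indexed by k, columns by (i,j)) the 2×2 minor on rows k ∈ {0, 1}, columns (i,j) ∈ {(0,0), (0,1)} is det [[5, -3], [7, -1]] = 16 ≠ 0, so that unfolding has rank ≥ 2 and hence rank(T) ≥ 2 (CP rank is at least every unfolding rank, though it can be larger).
Upper bound: T[i,:,:] = a[i]·M for every slice, with a = [1, -3] and M = [[5, 7, 4], [-3, -1, -2]] (rows j, columns k).
Splitting M by its rows (j = 0, 1), M = [1, 0][5, 7, 4]ᵀ + [0, 1][-3, -1, -2]ᵀ.
Hence T = [1, -3] (x) [1, 0] (x) [5, 7, 4] + [1, -3] (x) [0, 1] (x) [-3, -1, -2], so rank(T) ≤ 2.
These bounds meet, so rank(T) = 2.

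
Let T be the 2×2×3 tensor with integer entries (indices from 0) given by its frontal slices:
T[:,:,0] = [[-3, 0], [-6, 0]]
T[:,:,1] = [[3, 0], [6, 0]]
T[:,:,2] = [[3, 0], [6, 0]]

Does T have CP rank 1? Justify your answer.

If T = a ⊗ b ⊗ c then every fibre of T is a multiple of the corresponding factor, so read the factors off the fibres through the nonzero entry T[0,0,0] = -3.
The mode-1 fibre T[:,0,0] = [-3, -6] gives a = [1, 2] (primitive direction); the mode-2 fibre T[0,:,0] = [-3, 0] gives b = [1, 0]; then c[k] = T[0,0,k] / (a[0]·b[0]) = [-3, 3, 3] / 1 = [-3, 3, 3].
Expanding [1, 2] ⊗ [1, 0] ⊗ [-3, 3, 3] reproduces all 12 entries of T, so T = [1, 2] ⊗ [1, 0] ⊗ [-3, 3, 3] and rank(T) ≤ 1.
Equivalently every frontal slice T[:,:,k] is c[k] times the rank-1 matrix [1, 2] ⊗ [1, 0]. So T has rank 1 (it is nonzero).

Yes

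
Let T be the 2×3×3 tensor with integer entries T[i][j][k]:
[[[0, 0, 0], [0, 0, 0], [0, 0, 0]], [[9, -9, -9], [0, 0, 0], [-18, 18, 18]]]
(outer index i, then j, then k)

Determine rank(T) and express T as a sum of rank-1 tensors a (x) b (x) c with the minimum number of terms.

rank(T) = 1

Lower bound: T ≠ 0 (e.g. T[1,0,0] = 9), so rank(T) ≥ 1.
Upper bound: the mode-1 fibre T[:,0,0] = [0, 9] gives a = [0, 1] (primitive direction); the mode-2 fibre T[1,:,0] = [9, 0, -18] gives b = [1, 0, -2]; then c[k] = T[1,0,k] / (a[1]·b[0]) = [9, -9, -9] / 1 = [9, -9, -9].
Expanding [0, 1] (x) [1, 0, -2] (x) [9, -9, -9] reproduces all 18 entries of T, so T = [0, 1] (x) [1, 0, -2] (x) [9, -9, -9] and rank(T) ≤ 1.
These bounds meet, so rank(T) = 1.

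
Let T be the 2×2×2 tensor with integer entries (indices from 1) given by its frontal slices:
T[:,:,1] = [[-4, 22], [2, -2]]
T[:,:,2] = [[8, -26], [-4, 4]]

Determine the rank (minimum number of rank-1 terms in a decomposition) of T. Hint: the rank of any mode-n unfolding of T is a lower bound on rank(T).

Lower bound: the mode-2 unfolding of T (rows indexed by j, columns by (i,k) = (1,1), (1,2), (2,1), (2,2)) is [[-4, 8, 2, -4], [22, -26, -2, 4]].
There the 2×2 minor on rows j ∈ {1, 2}, columns (i,k) ∈ {(1,1), (1,2)} is det [[-4, 8], [22, -26]] = -72 ≠ 0, so this unfolding has rank ≥ 2; CP rank is at least every unfolding rank, so rank(T) ≥ 2. (This is only a lower bound: in general the CP rank may exceed every unfolding rank, so we still need to exhibit 2 rank-1 terms summing to T.)
Upper bound — finding two terms. Write S_k = T[:,:,k] for the frontal slices: S₁ = [[-4, 22], [2, -2]], S₂ = [[8, -26], [-4, 4]].
If T = a₁ ⊗ b₁ ⊗ c₁ + a₂ ⊗ b₂ ⊗ c₂ then each S_k = c₁[k]·a₁b₁ᵀ + c₂[k]·a₂b₂ᵀ. S₁ and S₂ are linearly independent, so a₁b₁ᵀ and a₂b₂ᵀ must span the same plane of matrices: they are the rank-1 matrices of the form x·S₁ + y·S₂.
det(x·S₁ + y·S₂) is −36·x² + 108·xy − 72·y² = (-36)·(x − 2·y)(x − y), vanishing at (x:y) = (2:1) and (1:1).
M₁ = 2·S₁ + S₂ = [[0, 18], [0, 0]] = 18·[1, 0][0, 1]ᵀ and M₂ = S₁ + S₂ = [[4, -4], [-2, 2]] = 2·[2, -1][1, -1]ᵀ, so take a₁ = [1, 0], b₁ = [0, 1], a₂ = [2, -1], b₂ = [1, -1].
Each slice is an integer combination of E₁ = a₁b₁ᵀ and E₂ = a₂b₂ᵀ: S₁ = 18·E₁ − 2·E₂, S₂ = −18·E₁ + 4·E₂; reading off coefficients, c₁ = [18, -18] and c₂ = [-2, 4].
Hence T = [1, 0] ⊗ [0, 1] ⊗ [18, -18] + [2, -1] ⊗ [1, -1] ⊗ [-2, 4], so rank(T) ≤ 2.
These bounds meet, so rank(T) = 2.

2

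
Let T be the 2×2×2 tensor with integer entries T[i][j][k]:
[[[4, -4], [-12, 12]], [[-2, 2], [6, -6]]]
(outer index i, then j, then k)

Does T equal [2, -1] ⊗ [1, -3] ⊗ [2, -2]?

Reconstruct entrywise from the claimed factors. For example, T[0,0,1] = -4 and Σₗ aₗ[0]bₗ[0]cₗ[1] = (2)·(1)·(-2) = -4; checking all 8 entries, every one matches. The claim holds.

Yes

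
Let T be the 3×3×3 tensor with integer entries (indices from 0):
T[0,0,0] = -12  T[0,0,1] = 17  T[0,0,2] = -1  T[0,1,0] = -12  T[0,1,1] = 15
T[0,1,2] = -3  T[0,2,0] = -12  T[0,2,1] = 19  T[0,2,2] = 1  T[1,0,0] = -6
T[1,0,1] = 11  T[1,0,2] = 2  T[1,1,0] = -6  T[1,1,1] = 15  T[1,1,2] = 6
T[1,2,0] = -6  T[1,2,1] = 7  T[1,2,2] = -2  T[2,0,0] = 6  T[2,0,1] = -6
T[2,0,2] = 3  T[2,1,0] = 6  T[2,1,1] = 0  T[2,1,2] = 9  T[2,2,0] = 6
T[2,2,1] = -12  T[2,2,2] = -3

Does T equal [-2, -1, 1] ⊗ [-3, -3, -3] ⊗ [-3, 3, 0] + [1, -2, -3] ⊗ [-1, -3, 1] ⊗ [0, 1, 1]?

Reconstruct entry (0,0,0) from the claimed factors: Σₗ aₗ[0]bₗ[0]cₗ[0] = (-2)·(-3)·(-3) + (1)·(-1)·(0) = -18, but T[0,0,0] = -12. The claim is false.

No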